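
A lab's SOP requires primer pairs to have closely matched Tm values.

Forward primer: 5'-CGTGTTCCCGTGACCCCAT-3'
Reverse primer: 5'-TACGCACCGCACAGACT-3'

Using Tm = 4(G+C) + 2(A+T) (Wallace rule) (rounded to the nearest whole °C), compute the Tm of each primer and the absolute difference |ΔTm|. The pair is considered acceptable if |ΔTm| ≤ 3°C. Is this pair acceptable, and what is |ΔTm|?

Forward: A=2 T=5 G=4 C=8 → Tm = 2·7 + 4·12 = 62°C.
Reverse: A=5 T=2 G=3 C=7 → Tm = 2·7 + 4·10 = 54°C.
|ΔTm| = |62 − 54| = 8°C, > 3°C.

|ΔTm| = 8°C; the pair is not acceptable.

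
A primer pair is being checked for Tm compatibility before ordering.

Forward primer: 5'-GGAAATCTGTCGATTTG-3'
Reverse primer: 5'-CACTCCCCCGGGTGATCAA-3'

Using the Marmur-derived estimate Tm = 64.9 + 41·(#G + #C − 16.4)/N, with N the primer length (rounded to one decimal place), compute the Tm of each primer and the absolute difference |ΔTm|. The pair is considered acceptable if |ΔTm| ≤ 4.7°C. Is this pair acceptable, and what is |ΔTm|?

|ΔTm| = 13.2°C; the pair is not acceptable.

Forward: G+C = 7, N = 17 → Tm = 64.9 + 41·(7 − 16.4)/17 = 42.2°C.
Reverse: G+C = 12, N = 19 → Tm = 64.9 + 41·(12 − 16.4)/19 = 55.4°C.
|ΔTm| = |42.2 − 55.4| = 13.2°C, > 4.7°C.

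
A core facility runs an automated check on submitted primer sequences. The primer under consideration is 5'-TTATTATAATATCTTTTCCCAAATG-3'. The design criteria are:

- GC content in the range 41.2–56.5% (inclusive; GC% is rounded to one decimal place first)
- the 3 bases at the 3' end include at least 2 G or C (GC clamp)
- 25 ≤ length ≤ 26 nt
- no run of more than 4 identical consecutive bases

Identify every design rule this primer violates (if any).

Base counts: A=8, T=12, G=1, C=4 (length 25).
GC content: GC 5/25 = 20.0%, outside 41.2–56.5% ✗
GC clamp: 3' end ATG has 1 G/C, need ≥2 ✗
length: length 25 ✓
homopolymer run: longest run = 4 ✓

Fails: GC content, GC clamp.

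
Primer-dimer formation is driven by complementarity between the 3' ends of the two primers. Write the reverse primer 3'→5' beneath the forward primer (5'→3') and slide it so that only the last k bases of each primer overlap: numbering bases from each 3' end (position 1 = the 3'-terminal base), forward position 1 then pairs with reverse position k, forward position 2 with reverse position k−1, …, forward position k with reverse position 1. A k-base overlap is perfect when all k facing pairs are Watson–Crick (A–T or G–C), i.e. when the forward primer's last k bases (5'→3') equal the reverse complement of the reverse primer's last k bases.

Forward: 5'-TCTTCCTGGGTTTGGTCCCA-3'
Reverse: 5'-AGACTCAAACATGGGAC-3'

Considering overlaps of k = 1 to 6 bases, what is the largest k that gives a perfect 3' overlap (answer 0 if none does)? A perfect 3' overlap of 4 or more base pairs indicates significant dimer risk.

Last 6 bases (5'→3') — forward …GTCCCA, reverse …TGGGAC.
Reverse complement of the reverse primer's last 6 bases: GTCCCA; its first k bases are the reverse complement of the reverse primer's last k bases, so a perfect k-base overlap needs the forward primer's last k bases to equal them.
Comparing (forward last k vs required): k=1: A vs G ✗; k=2: CA vs GT ✗; k=3: CCA vs GTC ✗; k=4: CCCA vs GTCC ✗; k=5: TCCCA vs GTCCC ✗; k=6: GTCCCA vs GTCCCA ✓.
Only k = 6 is perfect, so the longest perfect 3' overlap is 6.

Longest perfect overlap: 6 complementary base pairs; significant dimer risk (threshold 4).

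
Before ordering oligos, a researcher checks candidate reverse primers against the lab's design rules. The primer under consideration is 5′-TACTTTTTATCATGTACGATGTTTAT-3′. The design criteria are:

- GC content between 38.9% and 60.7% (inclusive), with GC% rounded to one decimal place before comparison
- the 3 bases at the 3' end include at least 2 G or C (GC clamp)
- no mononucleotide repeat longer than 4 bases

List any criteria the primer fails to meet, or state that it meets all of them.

Fails: GC content, GC clamp, homopolymer run.

Base counts: A=6, T=14, G=3, C=3 (length 26).
GC content: GC 6/26 = 23.1%, outside 38.9–60.7% ✗
GC clamp: 3' end TAT has 0 G/C, need ≥2 ✗
homopolymer run: longest run = 5, exceeds 4 ✗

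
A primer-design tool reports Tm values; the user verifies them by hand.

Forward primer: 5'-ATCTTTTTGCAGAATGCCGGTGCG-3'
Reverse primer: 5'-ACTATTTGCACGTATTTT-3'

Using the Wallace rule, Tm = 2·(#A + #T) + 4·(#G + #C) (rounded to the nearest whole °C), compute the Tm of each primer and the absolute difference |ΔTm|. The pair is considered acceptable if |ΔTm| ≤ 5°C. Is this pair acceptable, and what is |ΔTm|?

Forward: A=4 T=8 G=7 C=5 → Tm = 2·12 + 4·12 = 72°C.
Reverse: A=4 T=9 G=2 C=3 → Tm = 2·13 + 4·5 = 46°C.
|ΔTm| = |72 − 46| = 26°C, > 5°C.

|ΔTm| = 26°C; the pair is not acceptable.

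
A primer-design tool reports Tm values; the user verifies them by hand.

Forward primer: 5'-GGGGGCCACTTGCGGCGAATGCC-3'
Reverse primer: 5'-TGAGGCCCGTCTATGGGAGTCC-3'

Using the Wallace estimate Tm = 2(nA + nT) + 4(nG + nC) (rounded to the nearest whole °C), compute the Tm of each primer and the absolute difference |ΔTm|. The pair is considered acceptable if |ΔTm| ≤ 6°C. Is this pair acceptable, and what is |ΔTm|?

Forward: A=3 T=3 G=10 C=7 → Tm = 2·6 + 4·17 = 80°C.
Reverse: A=3 T=5 G=8 C=6 → Tm = 2·8 + 4·14 = 72°C.
|ΔTm| = |80 − 72| = 8°C, > 6°C.

|ΔTm| = 8°C; the pair is not acceptable.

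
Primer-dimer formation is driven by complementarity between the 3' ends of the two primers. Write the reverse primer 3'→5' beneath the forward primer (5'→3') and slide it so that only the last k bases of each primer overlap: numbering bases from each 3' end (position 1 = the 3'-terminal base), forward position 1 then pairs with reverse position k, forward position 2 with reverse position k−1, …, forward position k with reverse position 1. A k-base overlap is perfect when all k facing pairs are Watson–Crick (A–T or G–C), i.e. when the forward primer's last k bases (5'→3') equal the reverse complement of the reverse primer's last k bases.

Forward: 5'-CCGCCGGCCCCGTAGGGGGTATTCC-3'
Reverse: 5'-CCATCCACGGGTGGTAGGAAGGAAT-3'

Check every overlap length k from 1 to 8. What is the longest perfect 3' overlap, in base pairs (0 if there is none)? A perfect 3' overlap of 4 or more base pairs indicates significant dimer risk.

Longest perfect overlap: 5 complementary base pairs; significant dimer risk (threshold 4).

Last 8 bases (5'→3') — forward …GGTATTCC, reverse …GAAGGAAT.
Reverse complement of the reverse primer's last 8 bases: ATTCCTTC; its first k bases are the reverse complement of the reverse primer's last k bases, so a perfect k-base overlap needs the forward primer's last k bases to equal them.
Comparing (forward last k vs required): k=1: C vs A ✗; k=2: CC vs AT ✗; k=3: TCC vs ATT ✗; k=4: TTCC vs ATTC ✗; k=5: ATTCC vs ATTCC ✓; k=6: TATTCC vs ATTCCT ✗; k=7: GTATTCC vs ATTCCTT ✗; k=8: GGTATTCC vs ATTCCTTC ✗.
Only k = 5 is perfect, so the longest perfect 3' overlap is 5.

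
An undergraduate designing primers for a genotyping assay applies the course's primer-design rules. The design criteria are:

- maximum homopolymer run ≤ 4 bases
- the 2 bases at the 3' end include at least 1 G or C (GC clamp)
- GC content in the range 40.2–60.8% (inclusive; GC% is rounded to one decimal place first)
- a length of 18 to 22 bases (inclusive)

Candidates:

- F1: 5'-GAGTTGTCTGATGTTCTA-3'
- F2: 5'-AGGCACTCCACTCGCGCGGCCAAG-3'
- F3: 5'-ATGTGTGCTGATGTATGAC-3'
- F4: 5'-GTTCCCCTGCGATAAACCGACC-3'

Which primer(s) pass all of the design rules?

F3 and F4.

F1 (18 nt, A=3 T=8 G=5 C=2): longest run = 2 ✓; 3' end TA has 0 G/C, need ≥1 ✗; GC 7/18 = 38.9%, outside 40.2–60.8% ✗; length 18 ✓ — fails.
F2 (24 nt, A=5 T=2 G=7 C=10): longest run = 2 ✓; 3' end AG has 1 G/C ✓; GC 17/24 = 70.8%, outside 40.2–60.8% ✗; length 24, outside 18–22 ✗ — fails.
F3 (19 nt, A=4 T=7 G=6 C=2): longest run = 1 ✓; 3' end AC has 1 G/C ✓; GC 8/19 = 42.1% ✓; length 19 ✓ — passes.
F4 (22 nt, A=5 T=4 G=4 C=9): longest run = 4 ✓; 3' end CC has 2 G/C ✓; GC 13/22 = 59.1% ✓; length 22 ✓ — passes.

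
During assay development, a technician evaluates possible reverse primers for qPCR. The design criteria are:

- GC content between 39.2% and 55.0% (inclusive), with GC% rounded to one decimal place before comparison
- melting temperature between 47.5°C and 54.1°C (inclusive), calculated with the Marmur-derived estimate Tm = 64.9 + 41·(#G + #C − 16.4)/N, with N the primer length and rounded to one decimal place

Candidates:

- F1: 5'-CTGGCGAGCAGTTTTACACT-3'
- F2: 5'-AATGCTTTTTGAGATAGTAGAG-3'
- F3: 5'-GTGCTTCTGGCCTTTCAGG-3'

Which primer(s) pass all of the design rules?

F1 (20 nt, A=4 T=6 G=5 C=5): GC 10/20 = 50.0% ✓; Tm = 64.9 + 41·(10 − 16.4)/20 = 51.8°C ✓ — passes.
F2 (22 nt, A=7 T=8 G=6 C=1): GC 7/22 = 31.8%, outside 39.2–55.0% ✗; Tm = 64.9 + 41·(7 − 16.4)/22 = 47.4°C, outside 47.5–54.1°C ✗ — fails.
F3 (19 nt, A=1 T=7 G=6 C=5): GC 11/19 = 57.9%, outside 39.2–55.0% ✗; Tm = 64.9 + 41·(11 − 16.4)/19 = 53.2°C ✓ — fails.

F1 only.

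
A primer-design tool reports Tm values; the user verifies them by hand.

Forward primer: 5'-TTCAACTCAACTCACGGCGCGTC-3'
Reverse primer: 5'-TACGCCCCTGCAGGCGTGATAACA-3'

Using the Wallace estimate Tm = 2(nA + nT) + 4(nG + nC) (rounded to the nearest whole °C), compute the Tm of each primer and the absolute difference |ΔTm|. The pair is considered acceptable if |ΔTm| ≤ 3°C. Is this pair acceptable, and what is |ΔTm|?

Forward: A=5 T=5 G=4 C=9 → Tm = 2·10 + 4·13 = 72°C.
Reverse: A=6 T=4 G=6 C=8 → Tm = 2·10 + 4·14 = 76°C.
|ΔTm| = |72 − 76| = 4°C, > 3°C.

|ΔTm| = 4°C; the pair is not acceptable.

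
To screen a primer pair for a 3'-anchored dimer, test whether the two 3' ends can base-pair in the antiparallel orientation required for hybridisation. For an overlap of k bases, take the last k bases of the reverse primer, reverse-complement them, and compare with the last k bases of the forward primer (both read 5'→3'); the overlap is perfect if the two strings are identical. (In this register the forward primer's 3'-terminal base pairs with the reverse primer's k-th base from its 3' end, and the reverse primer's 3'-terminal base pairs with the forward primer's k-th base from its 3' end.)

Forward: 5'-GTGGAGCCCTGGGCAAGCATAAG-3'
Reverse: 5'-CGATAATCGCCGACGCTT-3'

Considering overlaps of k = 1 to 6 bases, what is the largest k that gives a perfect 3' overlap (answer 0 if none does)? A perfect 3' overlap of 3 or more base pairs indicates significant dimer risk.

Last 6 bases (5'→3') — forward …CATAAG, reverse …ACGCTT.
Reverse complement of the reverse primer's last 6 bases: AAGCGT; its first k bases are the reverse complement of the reverse primer's last k bases, so a perfect k-base overlap needs the forward primer's last k bases to equal them.
Comparing (forward last k vs required): k=1: G vs A ✗; k=2: AG vs AA ✗; k=3: AAG vs AAG ✓; k=4: TAAG vs AAGC ✗; k=5: ATAAG vs AAGCG ✗; k=6: CATAAG vs AAGCGT ✗.
Only k = 3 is perfect, so the longest perfect 3' overlap is 3.

Longest perfect overlap: 3 complementary base pairs; significant dimer risk (threshold 3).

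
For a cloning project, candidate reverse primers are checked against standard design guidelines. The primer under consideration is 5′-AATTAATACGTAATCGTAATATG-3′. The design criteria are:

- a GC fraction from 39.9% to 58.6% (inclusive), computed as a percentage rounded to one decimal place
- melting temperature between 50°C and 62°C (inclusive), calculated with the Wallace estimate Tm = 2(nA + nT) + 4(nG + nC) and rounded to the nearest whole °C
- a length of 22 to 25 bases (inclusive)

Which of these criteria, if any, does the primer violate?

Base counts: A=10, T=8, G=3, C=2 (length 23).
GC content: GC 5/23 = 21.7%, outside 39.9–58.6% ✗
Tm: Tm = 2·18 + 4·5 = 56°C ✓
length: length 23 ✓

Fails: GC content.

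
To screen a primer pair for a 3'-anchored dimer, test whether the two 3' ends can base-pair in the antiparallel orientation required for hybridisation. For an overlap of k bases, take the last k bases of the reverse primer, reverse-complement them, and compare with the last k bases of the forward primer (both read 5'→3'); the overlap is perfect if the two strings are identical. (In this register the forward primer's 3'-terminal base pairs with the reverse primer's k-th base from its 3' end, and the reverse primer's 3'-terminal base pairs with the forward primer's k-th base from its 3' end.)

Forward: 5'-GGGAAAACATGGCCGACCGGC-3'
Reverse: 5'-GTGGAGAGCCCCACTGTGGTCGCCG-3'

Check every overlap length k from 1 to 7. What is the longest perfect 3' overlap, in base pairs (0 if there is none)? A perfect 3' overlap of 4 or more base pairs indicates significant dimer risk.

Last 7 bases (5'→3') — forward …GACCGGC, reverse …GTCGCCG.
Reverse complement of the reverse primer's last 7 bases: CGGCGAC; its first k bases are the reverse complement of the reverse primer's last k bases, so a perfect k-base overlap needs the forward primer's last k bases to equal them.
Comparing (forward last k vs required): k=1: C vs C ✓; k=2: GC vs CG ✗; k=3: GGC vs CGG ✗; k=4: CGGC vs CGGC ✓; k=5: CCGGC vs CGGCG ✗; k=6: ACCGGC vs CGGCGA ✗; k=7: GACCGGC vs CGGCGAC ✗.
Perfect overlaps at k = 1, 4; the largest is 4.

Longest perfect overlap: 4 complementary base pairs; significant dimer risk (threshold 4).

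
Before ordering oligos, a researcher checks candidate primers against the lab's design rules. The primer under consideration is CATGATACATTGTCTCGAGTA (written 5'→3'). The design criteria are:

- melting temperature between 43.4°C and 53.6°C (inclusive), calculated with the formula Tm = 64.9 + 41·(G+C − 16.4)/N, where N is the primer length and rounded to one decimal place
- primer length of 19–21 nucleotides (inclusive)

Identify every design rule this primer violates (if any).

Base counts: A=6, T=7, G=4, C=4 (length 21).
Tm: Tm = 64.9 + 41·(8 − 16.4)/21 = 48.5°C ✓
length: length 21 ✓

Meets all criteria.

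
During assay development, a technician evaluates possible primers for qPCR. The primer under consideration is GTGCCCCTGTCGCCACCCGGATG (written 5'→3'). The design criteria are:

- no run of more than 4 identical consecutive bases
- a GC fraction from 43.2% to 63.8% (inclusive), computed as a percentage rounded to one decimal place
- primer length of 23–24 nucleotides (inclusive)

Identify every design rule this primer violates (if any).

Fails: GC content.

Base counts: A=2, T=4, G=7, C=10 (length 23).
homopolymer run: longest run = 4 ✓
GC content: GC 17/23 = 73.9%, outside 43.2–63.8% ✗
length: length 23 ✓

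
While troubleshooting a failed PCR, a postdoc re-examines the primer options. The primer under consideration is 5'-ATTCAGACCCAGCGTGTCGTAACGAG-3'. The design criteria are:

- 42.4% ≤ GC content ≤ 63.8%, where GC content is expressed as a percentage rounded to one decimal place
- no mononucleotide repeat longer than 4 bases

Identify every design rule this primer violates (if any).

Base counts: A=7, T=5, G=7, C=7 (length 26).
GC content: GC 14/26 = 53.8% ✓
homopolymer run: longest run = 3 ✓

Meets all criteria.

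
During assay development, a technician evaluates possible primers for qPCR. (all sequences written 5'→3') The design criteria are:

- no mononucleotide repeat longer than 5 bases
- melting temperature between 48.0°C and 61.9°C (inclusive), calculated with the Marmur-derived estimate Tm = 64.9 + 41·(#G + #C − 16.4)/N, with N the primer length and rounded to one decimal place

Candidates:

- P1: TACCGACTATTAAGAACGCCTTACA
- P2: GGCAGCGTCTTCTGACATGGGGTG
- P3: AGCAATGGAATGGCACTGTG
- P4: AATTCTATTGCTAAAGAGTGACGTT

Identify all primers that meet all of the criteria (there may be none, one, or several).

P1 (25 nt, A=9 T=6 G=3 C=7): longest run = 2 ✓; Tm = 64.9 + 41·(10 − 16.4)/25 = 54.4°C ✓ — passes.
P2 (24 nt, A=3 T=6 G=10 C=5): longest run = 4 ✓; Tm = 64.9 + 41·(15 − 16.4)/24 = 62.5°C, outside 48.0–61.9°C ✗ — fails.
P3 (20 nt, A=6 T=4 G=7 C=3): longest run = 2 ✓; Tm = 64.9 + 41·(10 − 16.4)/20 = 51.8°C ✓ — passes.
P4 (25 nt, A=8 T=9 G=5 C=3): longest run = 3 ✓; Tm = 64.9 + 41·(8 − 16.4)/25 = 51.1°C ✓ — passes.

P1, P3 and P4.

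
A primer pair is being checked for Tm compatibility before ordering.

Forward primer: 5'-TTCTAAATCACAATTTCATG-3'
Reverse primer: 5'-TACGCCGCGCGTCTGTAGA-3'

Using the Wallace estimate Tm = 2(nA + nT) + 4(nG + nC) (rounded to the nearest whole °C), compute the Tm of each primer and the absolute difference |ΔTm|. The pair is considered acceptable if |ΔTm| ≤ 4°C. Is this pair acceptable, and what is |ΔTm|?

Forward: A=7 T=8 G=1 C=4 → Tm = 2·15 + 4·5 = 50°C.
Reverse: A=3 T=4 G=6 C=6 → Tm = 2·7 + 4·12 = 62°C.
|ΔTm| = |50 − 62| = 12°C, > 4°C.

|ΔTm| = 12°C; the pair is not acceptable.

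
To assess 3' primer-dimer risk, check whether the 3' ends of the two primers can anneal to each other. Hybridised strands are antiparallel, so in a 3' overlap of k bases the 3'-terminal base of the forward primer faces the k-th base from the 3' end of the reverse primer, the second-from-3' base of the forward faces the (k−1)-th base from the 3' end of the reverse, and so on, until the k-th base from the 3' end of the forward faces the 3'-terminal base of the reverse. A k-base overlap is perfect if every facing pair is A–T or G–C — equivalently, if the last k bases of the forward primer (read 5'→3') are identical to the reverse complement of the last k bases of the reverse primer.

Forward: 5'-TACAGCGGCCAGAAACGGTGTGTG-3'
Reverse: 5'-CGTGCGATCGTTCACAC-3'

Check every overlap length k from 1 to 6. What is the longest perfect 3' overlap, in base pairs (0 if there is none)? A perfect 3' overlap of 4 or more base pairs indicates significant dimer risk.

Last 6 bases (5'→3') — forward …TGTGTG, reverse …TCACAC.
Reverse complement of the reverse primer's last 6 bases: GTGTGA; its first k bases are the reverse complement of the reverse primer's last k bases, so a perfect k-base overlap needs the forward primer's last k bases to equal them.
Comparing (forward last k vs required): k=1: G vs G ✓; k=2: TG vs GT ✗; k=3: GTG vs GTG ✓; k=4: TGTG vs GTGT ✗; k=5: GTGTG vs GTGTG ✓; k=6: TGTGTG vs GTGTGA ✗.
Perfect overlaps at k = 1, 3, 5; the largest is 5.

Longest perfect overlap: 5 complementary base pairs; significant dimer risk (threshold 4).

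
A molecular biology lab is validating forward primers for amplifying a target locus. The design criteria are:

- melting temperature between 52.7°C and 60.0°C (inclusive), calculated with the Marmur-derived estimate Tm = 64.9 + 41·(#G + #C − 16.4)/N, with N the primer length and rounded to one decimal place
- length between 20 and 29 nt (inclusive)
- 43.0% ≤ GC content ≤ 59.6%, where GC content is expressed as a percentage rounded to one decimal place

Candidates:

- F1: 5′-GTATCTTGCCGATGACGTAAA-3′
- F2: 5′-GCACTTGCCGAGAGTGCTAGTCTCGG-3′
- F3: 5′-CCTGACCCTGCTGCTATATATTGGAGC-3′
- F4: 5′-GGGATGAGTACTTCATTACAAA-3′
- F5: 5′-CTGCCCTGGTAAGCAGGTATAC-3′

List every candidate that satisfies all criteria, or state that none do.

F5 only.

F1 (21 nt, A=6 T=6 G=5 C=4): Tm = 64.9 + 41·(9 − 16.4)/21 = 50.5°C, outside 52.7–60.0°C ✗; length 21 ✓; GC 9/21 = 42.9%, outside 43.0–59.6% ✗ — fails.
F2 (26 nt, A=4 T=6 G=9 C=7): Tm = 64.9 + 41·(16 − 16.4)/26 = 64.3°C, outside 52.7–60.0°C ✗; length 26 ✓; GC 16/26 = 61.5%, outside 43.0–59.6% ✗ — fails.
F3 (27 nt, A=5 T=8 G=6 C=8): Tm = 64.9 + 41·(14 − 16.4)/27 = 61.3°C, outside 52.7–60.0°C ✗; length 27 ✓; GC 14/27 = 51.9% ✓ — fails.
F4 (22 nt, A=8 T=6 G=5 C=3): Tm = 64.9 + 41·(8 − 16.4)/22 = 49.2°C, outside 52.7–60.0°C ✗; length 22 ✓; GC 8/22 = 36.4%, outside 43.0–59.6% ✗ — fails.
F5 (22 nt, A=5 T=5 G=6 C=6): Tm = 64.9 + 41·(12 − 16.4)/22 = 56.7°C ✓; length 22 ✓; GC 12/22 = 54.5% ✓ — passes.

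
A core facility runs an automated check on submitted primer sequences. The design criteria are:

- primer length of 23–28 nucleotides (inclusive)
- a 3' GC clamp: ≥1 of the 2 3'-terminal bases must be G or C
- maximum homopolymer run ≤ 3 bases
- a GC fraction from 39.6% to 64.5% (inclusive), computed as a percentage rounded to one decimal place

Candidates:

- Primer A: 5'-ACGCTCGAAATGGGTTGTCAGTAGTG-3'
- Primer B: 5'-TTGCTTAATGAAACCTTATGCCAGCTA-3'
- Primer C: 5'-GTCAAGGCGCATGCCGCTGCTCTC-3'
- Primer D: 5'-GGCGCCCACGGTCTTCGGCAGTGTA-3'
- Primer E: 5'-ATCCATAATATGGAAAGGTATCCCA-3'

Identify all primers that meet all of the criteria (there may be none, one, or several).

Primer A only.

Primer A (26 nt, A=6 T=7 G=9 C=4): length 26 ✓; 3' end TG has 1 G/C ✓; longest run = 3 ✓; GC 13/26 = 50.0% ✓ — passes.
Primer B (27 nt, A=8 T=9 G=4 C=6): length 27 ✓; 3' end TA has 0 G/C, need ≥1 ✗; longest run = 3 ✓; GC 10/27 = 37.0%, outside 39.6–64.5% ✗ — fails.
Primer C (24 nt, A=3 T=5 G=7 C=9): length 24 ✓; 3' end TC has 1 G/C ✓; longest run = 2 ✓; GC 16/24 = 66.7%, outside 39.6–64.5% ✗ — fails.
Primer D (25 nt, A=3 T=5 G=9 C=8): length 25 ✓; 3' end TA has 0 G/C, need ≥1 ✗; longest run = 3 ✓; GC 17/25 = 68.0%, outside 39.6–64.5% ✗ — fails.
Primer E (25 nt, A=10 T=6 G=4 C=5): length 25 ✓; 3' end CA has 1 G/C ✓; longest run = 3 ✓; GC 9/25 = 36.0%, outside 39.6–64.5% ✗ — fails.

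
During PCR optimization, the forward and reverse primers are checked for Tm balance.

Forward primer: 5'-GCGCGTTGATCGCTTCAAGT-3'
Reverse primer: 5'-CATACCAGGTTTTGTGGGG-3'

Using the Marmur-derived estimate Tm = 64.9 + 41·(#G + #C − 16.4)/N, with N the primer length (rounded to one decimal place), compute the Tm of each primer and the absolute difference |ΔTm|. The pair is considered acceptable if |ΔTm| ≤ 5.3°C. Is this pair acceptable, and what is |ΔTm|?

|ΔTm| = 2.7°C; the pair is acceptable.

Forward: G+C = 11, N = 20 → Tm = 64.9 + 41·(11 − 16.4)/20 = 53.8°C.
Reverse: G+C = 10, N = 19 → Tm = 64.9 + 41·(10 − 16.4)/19 = 51.1°C.
|ΔTm| = |53.8 − 51.1| = 2.7°C, ≤ 5.3°C.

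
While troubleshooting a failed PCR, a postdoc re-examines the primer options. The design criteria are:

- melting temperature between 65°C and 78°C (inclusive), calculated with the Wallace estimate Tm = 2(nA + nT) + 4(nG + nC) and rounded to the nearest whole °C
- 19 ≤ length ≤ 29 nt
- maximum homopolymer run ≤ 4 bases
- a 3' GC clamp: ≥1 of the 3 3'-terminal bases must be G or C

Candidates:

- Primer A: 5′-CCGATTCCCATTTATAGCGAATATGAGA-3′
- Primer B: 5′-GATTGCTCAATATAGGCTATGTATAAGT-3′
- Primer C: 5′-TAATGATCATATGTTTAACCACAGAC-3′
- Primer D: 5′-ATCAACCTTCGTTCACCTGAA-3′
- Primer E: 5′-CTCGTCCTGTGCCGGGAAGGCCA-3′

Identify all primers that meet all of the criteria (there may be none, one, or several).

Primer A (28 nt, A=9 T=8 G=5 C=6): Tm = 2·17 + 4·11 = 78°C ✓; length 28 ✓; longest run = 3 ✓; 3' end AGA has 1 G/C ✓ — passes.
Primer B (28 nt, A=9 T=10 G=6 C=3): Tm = 2·19 + 4·9 = 74°C ✓; length 28 ✓; longest run = 2 ✓; 3' end AGT has 1 G/C ✓ — passes.
Primer C (26 nt, A=10 T=8 G=3 C=5): Tm = 2·18 + 4·8 = 68°C ✓; length 26 ✓; longest run = 3 ✓; 3' end GAC has 2 G/C ✓ — passes.
Primer D (21 nt, A=6 T=6 G=2 C=7): Tm = 2·12 + 4·9 = 60°C, outside 65–78°C ✗; length 21 ✓; longest run = 2 ✓; 3' end GAA has 1 G/C ✓ — fails.
Primer E (23 nt, A=3 T=4 G=8 C=8): Tm = 2·7 + 4·16 = 78°C ✓; length 23 ✓; longest run = 3 ✓; 3' end CCA has 2 G/C ✓ — passes.

Primer A, Primer B, Primer C and Primer E.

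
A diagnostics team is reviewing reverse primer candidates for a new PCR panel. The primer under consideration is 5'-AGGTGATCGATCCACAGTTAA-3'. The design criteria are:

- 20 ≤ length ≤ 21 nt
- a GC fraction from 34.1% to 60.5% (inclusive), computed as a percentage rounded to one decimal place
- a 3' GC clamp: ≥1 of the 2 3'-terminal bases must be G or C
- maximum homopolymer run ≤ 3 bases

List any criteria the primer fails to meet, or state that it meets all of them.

Base counts: A=7, T=5, G=5, C=4 (length 21).
length: length 21 ✓
GC content: GC 9/21 = 42.9% ✓
GC clamp: 3' end AA has 0 G/C, need ≥1 ✗
homopolymer run: longest run = 2 ✓

Fails: GC clamp.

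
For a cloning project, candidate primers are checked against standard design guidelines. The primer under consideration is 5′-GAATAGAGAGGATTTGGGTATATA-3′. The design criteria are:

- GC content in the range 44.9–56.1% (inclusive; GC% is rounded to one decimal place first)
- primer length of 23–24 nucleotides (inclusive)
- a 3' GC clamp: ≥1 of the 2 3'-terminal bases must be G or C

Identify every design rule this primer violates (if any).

Fails: GC content, GC clamp.

Base counts: A=9, T=7, G=8, C=0 (length 24).
GC content: GC 8/24 = 33.3%, outside 44.9–56.1% ✗
length: length 24 ✓
GC clamp: 3' end TA has 0 G/C, need ≥1 ✗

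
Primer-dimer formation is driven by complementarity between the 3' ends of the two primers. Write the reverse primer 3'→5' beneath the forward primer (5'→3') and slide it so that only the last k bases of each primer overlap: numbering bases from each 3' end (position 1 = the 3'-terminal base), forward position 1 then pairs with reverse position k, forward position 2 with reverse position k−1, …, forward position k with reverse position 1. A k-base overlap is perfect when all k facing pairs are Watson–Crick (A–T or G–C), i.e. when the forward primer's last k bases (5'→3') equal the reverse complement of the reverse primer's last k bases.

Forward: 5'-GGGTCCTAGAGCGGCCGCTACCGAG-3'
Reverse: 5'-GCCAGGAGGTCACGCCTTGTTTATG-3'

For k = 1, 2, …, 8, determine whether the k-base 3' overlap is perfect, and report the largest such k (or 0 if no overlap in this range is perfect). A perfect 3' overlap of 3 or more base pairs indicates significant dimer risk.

Longest perfect overlap: 0 complementary base pairs; below the dimer-risk threshold (threshold 3).

Last 8 bases (5'→3') — forward …CTACCGAG, reverse …TGTTTATG.
Reverse complement of the reverse primer's last 8 bases: CATAAACA; its first k bases are the reverse complement of the reverse primer's last k bases, so a perfect k-base overlap needs the forward primer's last k bases to equal them.
Comparing (forward last k vs required): k=1: G vs C ✗; k=2: AG vs CA ✗; k=3: GAG vs CAT ✗; k=4: CGAG vs CATA ✗; k=5: CCGAG vs CATAA ✗; k=6: ACCGAG vs CATAAA ✗; k=7: TACCGAG vs CATAAAC ✗; k=8: CTACCGAG vs CATAAACA ✗.
No overlap length from 1 to 8 is perfect, so the longest perfect 3' overlap is 0.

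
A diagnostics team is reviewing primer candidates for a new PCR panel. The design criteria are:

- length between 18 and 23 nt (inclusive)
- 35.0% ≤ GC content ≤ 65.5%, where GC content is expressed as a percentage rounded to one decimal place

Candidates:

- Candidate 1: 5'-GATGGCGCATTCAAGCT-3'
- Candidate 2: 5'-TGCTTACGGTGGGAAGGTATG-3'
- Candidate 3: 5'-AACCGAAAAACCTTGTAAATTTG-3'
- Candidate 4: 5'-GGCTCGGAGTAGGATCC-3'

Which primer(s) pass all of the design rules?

Candidate 2 only.

Candidate 1 (17 nt, A=4 T=4 G=5 C=4): length 17, outside 18–23 ✗; GC 9/17 = 52.9% ✓ — fails.
Candidate 2 (21 nt, A=4 T=6 G=9 C=2): length 21 ✓; GC 11/21 = 52.4% ✓ — passes.
Candidate 3 (23 nt, A=10 T=6 G=3 C=4): length 23 ✓; GC 7/23 = 30.4%, outside 35.0–65.5% ✗ — fails.
Candidate 4 (17 nt, A=3 T=3 G=7 C=4): length 17, outside 18–23 ✗; GC 11/17 = 64.7% ✓ — fails.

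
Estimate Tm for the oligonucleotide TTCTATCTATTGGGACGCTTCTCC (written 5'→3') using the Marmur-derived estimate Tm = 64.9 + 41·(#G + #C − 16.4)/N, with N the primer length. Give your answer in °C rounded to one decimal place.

Base counts: A=3, T=10, G=4, C=7; G+C = 11, N = 24.
Tm = 64.9 + 41·(11 − 16.4)/24 = 64.9 + -221.40/24 = 55.7°C.

55.7°C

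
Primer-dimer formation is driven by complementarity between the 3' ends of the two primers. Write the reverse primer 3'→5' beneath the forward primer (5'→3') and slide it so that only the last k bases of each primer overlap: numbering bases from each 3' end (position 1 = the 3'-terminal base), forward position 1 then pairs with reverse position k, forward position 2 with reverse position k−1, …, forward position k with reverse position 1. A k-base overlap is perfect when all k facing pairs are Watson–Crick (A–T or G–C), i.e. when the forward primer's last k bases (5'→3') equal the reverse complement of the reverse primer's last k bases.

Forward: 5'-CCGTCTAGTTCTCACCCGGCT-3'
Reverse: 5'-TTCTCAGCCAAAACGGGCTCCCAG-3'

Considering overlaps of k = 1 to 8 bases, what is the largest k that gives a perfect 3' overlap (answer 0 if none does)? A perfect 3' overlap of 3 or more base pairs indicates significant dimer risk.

Longest perfect overlap: 2 complementary base pairs; below the dimer-risk threshold (threshold 3).

Last 8 bases (5'→3') — forward …ACCCGGCT, reverse …GCTCCCAG.
Reverse complement of the reverse primer's last 8 bases: CTGGGAGC; its first k bases are the reverse complement of the reverse primer's last k bases, so a perfect k-base overlap needs the forward primer's last k bases to equal them.
Comparing (forward last k vs required): k=1: T vs C ✗; k=2: CT vs CT ✓; k=3: GCT vs CTG ✗; k=4: GGCT vs CTGG ✗; k=5: CGGCT vs CTGGG ✗; k=6: CCGGCT vs CTGGGA ✗; k=7: CCCGGCT vs CTGGGAG ✗; k=8: ACCCGGCT vs CTGGGAGC ✗.
Only k = 2 is perfect, so the longest perfect 3' overlap is 2.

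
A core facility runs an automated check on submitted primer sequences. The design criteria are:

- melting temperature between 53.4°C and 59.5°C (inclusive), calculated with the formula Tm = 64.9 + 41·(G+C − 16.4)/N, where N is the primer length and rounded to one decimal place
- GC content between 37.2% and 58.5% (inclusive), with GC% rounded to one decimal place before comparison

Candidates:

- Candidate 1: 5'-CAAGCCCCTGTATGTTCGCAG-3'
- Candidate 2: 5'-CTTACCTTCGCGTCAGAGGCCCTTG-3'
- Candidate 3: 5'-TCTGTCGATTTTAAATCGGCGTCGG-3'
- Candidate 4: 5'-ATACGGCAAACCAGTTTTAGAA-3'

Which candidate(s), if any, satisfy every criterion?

Candidate 1 (21 nt, A=4 T=5 G=5 C=7): Tm = 64.9 + 41·(12 − 16.4)/21 = 56.3°C ✓; GC 12/21 = 57.1% ✓ — passes.
Candidate 2 (25 nt, A=3 T=7 G=6 C=9): Tm = 64.9 + 41·(15 − 16.4)/25 = 62.6°C, outside 53.4–59.5°C ✗; GC 15/25 = 60.0%, outside 37.2–58.5% ✗ — fails.
Candidate 3 (25 nt, A=4 T=9 G=7 C=5): Tm = 64.9 + 41·(12 − 16.4)/25 = 57.7°C ✓; GC 12/25 = 48.0% ✓ — passes.
Candidate 4 (22 nt, A=9 T=5 G=4 C=4): Tm = 64.9 + 41·(8 − 16.4)/22 = 49.2°C, outside 53.4–59.5°C ✗; GC 8/22 = 36.4%, outside 37.2–58.5% ✗ — fails.

Candidate 1 and Candidate 3.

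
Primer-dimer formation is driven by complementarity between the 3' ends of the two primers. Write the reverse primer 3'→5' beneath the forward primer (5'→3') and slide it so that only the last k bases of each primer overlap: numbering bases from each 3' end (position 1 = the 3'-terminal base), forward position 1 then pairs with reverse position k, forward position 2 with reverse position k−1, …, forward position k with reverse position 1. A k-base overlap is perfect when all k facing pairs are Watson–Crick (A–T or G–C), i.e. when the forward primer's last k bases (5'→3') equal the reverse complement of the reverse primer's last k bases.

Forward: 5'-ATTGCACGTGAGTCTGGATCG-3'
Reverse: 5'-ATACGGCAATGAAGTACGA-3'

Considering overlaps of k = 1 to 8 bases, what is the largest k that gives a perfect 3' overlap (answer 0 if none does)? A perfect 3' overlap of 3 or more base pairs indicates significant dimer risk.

Last 8 bases (5'→3') — forward …CTGGATCG, reverse …AAGTACGA.
Reverse complement of the reverse primer's last 8 bases: TCGTACTT; its first k bases are the reverse complement of the reverse primer's last k bases, so a perfect k-base overlap needs the forward primer's last k bases to equal them.
Comparing (forward last k vs required): k=1: G vs T ✗; k=2: CG vs TC ✗; k=3: TCG vs TCG ✓; k=4: ATCG vs TCGT ✗; k=5: GATCG vs TCGTA ✗; k=6: GGATCG vs TCGTAC ✗; k=7: TGGATCG vs TCGTACT ✗; k=8: CTGGATCG vs TCGTACTT ✗.
Only k = 3 is perfect, so the longest perfect 3' overlap is 3.

Longest perfect overlap: 3 complementary base pairs; significant dimer risk (threshold 3).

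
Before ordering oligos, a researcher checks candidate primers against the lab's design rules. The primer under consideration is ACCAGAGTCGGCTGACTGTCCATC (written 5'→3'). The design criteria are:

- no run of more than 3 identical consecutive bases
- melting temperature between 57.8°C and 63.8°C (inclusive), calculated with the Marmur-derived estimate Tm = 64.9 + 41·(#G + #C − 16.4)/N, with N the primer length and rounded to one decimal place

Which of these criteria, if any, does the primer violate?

Base counts: A=5, T=5, G=6, C=8 (length 24).
homopolymer run: longest run = 2 ✓
Tm: Tm = 64.9 + 41·(14 − 16.4)/24 = 60.8°C ✓

Meets all criteria.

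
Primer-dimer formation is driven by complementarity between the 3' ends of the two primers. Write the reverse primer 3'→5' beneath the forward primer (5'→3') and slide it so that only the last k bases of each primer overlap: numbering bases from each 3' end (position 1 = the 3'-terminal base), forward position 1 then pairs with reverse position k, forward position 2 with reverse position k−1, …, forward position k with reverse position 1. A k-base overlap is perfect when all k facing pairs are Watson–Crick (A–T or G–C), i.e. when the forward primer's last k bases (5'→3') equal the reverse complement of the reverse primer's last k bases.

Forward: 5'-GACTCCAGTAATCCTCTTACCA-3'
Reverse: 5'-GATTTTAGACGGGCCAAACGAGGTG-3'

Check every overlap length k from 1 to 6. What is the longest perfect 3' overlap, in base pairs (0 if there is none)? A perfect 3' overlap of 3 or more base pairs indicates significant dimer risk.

Longest perfect overlap: 2 complementary base pairs; below the dimer-risk threshold (threshold 3).

Last 6 bases (5'→3') — forward …TTACCA, reverse …GAGGTG.
Reverse complement of the reverse primer's last 6 bases: CACCTC; its first k bases are the reverse complement of the reverse primer's last k bases, so a perfect k-base overlap needs the forward primer's last k bases to equal them.
Comparing (forward last k vs required): k=1: A vs C ✗; k=2: CA vs CA ✓; k=3: CCA vs CAC ✗; k=4: ACCA vs CACC ✗; k=5: TACCA vs CACCT ✗; k=6: TTACCA vs CACCTC ✗.
Only k = 2 is perfect, so the longest perfect 3' overlap is 2.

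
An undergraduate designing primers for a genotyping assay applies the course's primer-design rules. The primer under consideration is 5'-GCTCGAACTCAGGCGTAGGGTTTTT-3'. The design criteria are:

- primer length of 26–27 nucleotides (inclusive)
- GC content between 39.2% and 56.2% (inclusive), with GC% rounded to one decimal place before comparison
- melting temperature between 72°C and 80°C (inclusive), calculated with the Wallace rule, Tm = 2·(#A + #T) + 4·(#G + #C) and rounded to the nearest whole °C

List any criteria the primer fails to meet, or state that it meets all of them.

Base counts: A=4, T=8, G=8, C=5 (length 25).
length: length 25, outside 26–27 ✗
GC content: GC 13/25 = 52.0% ✓
Tm: Tm = 2·12 + 4·13 = 76°C ✓

Fails: length.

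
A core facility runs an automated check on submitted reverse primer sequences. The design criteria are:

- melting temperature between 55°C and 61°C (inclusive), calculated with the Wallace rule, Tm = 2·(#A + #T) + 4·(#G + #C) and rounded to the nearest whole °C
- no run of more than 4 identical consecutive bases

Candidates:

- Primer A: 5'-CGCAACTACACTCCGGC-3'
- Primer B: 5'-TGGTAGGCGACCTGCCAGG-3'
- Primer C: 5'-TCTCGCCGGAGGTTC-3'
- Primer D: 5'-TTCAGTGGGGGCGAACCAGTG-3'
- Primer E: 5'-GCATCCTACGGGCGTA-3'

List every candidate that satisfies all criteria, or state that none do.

Primer A only.

Primer A (17 nt, A=4 T=2 G=3 C=8): Tm = 2·6 + 4·11 = 56°C ✓; longest run = 2 ✓ — passes.
Primer B (19 nt, A=3 T=3 G=8 C=5): Tm = 2·6 + 4·13 = 64°C, outside 55–61°C ✗; longest run = 2 ✓ — fails.
Primer C (15 nt, A=1 T=4 G=5 C=5): Tm = 2·5 + 4·10 = 50°C, outside 55–61°C ✗; longest run = 2 ✓ — fails.
Primer D (21 nt, A=4 T=4 G=9 C=4): Tm = 2·8 + 4·13 = 68°C, outside 55–61°C ✗; longest run = 5, exceeds 4 ✗ — fails.
Primer E (16 nt, A=3 T=3 G=5 C=5): Tm = 2·6 + 4·10 = 52°C, outside 55–61°C ✗; longest run = 3 ✓ — fails.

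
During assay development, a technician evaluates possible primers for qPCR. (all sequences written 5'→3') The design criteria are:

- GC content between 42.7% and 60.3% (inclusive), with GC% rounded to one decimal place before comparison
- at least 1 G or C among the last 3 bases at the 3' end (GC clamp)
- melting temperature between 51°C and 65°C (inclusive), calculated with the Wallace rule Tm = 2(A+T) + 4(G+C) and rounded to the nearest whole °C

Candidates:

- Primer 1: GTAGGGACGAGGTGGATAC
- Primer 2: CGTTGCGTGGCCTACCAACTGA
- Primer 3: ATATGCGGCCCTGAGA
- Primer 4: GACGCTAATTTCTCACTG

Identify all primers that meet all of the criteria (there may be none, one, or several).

Primer 1 (19 nt, A=5 T=3 G=9 C=2): GC 11/19 = 57.9% ✓; 3' end TAC has 1 G/C ✓; Tm = 2·8 + 4·11 = 60°C ✓ — passes.
Primer 2 (22 nt, A=4 T=5 G=6 C=7): GC 13/22 = 59.1% ✓; 3' end TGA has 1 G/C ✓; Tm = 2·9 + 4·13 = 70°C, outside 51–65°C ✗ — fails.
Primer 3 (16 nt, A=4 T=3 G=5 C=4): GC 9/16 = 56.3% ✓; 3' end AGA has 1 G/C ✓; Tm = 2·7 + 4·9 = 50°C, outside 51–65°C ✗ — fails.
Primer 4 (18 nt, A=4 T=6 G=3 C=5): GC 8/18 = 44.4% ✓; 3' end CTG has 2 G/C ✓; Tm = 2·10 + 4·8 = 52°C ✓ — passes.

Primer 1 and Primer 4.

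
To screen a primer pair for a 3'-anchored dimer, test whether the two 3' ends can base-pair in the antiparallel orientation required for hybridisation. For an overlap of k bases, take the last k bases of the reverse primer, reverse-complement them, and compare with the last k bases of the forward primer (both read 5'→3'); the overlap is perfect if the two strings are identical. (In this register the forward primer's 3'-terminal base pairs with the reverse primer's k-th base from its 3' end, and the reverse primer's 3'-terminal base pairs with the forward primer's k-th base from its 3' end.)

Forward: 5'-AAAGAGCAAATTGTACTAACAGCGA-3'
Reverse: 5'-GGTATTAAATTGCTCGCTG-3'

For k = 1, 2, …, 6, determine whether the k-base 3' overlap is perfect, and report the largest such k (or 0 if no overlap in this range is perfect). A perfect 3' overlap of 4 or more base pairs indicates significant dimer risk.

Last 6 bases (5'→3') — forward …CAGCGA, reverse …TCGCTG.
Reverse complement of the reverse primer's last 6 bases: CAGCGA; its first k bases are the reverse complement of the reverse primer's last k bases, so a perfect k-base overlap needs the forward primer's last k bases to equal them.
Comparing (forward last k vs required): k=1: A vs C ✗; k=2: GA vs CA ✗; k=3: CGA vs CAG ✗; k=4: GCGA vs CAGC ✗; k=5: AGCGA vs CAGCG ✗; k=6: CAGCGA vs CAGCGA ✓.
Only k = 6 is perfect, so the longest perfect 3' overlap is 6.

Longest perfect overlap: 6 complementary base pairs; significant dimer risk (threshold 4).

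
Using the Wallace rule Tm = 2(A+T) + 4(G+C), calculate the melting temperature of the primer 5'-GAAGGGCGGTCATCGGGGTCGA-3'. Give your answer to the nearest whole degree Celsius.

Base counts: A=4, T=3, G=11, C=4 (length 22).
Tm = 2·(4+3) + 4·(11+4) = 2·7 + 4·15 = 14 + 60 = 74°C.

74°C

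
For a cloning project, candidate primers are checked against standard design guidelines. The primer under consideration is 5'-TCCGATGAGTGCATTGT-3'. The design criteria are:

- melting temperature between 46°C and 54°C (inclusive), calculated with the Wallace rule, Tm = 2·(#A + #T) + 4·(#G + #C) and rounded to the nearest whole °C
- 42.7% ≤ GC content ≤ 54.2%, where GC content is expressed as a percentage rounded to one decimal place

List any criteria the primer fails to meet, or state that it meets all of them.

Meets all criteria.

Base counts: A=3, T=6, G=5, C=3 (length 17).
Tm: Tm = 2·9 + 4·8 = 50°C ✓
GC content: GC 8/17 = 47.1% ✓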